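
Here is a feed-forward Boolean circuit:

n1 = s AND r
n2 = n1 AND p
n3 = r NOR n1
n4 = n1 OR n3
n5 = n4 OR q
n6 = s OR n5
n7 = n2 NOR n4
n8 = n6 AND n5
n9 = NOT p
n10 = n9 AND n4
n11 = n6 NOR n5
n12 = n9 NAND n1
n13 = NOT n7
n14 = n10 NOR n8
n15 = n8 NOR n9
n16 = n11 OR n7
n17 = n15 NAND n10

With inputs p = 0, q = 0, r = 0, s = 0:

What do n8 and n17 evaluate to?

n8 = 1  n17 = 1

n1 = s AND r = 0 AND 0 = 0
n3 = r NOR n1 = 0 NOR 0 = 1
n4 = n1 OR n3 = 0 OR 1 = 1
n5 = n4 OR q = 1 OR 0 = 1
n6 = s OR n5 = 0 OR 1 = 1
n8 = n6 AND n5 = 1 AND 1 = 1
n9 = NOT p = NOT 0 = 1
n10 = n9 AND n4 = 1 AND 1 = 1
n15 = n8 NOR n9 = 1 NOR 1 = 0
n17 = n15 NAND n10 = 0 NAND 1 = 1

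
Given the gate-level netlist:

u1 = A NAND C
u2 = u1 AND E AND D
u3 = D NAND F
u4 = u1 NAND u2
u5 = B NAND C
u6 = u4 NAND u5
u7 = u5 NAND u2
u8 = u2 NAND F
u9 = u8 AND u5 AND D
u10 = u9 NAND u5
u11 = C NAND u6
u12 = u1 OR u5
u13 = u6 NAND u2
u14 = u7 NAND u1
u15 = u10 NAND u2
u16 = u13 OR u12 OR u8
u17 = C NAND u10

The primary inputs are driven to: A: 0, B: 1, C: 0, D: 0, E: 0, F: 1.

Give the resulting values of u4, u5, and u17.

u1 = A NAND C = 0 NAND 0 = 1
u2 = u1 AND E AND D = 1 AND 0 AND 0 = 0
u4 = u1 NAND u2 = 1 NAND 0 = 1
u5 = B NAND C = 1 NAND 0 = 1
u8 = u2 NAND F = 0 NAND 1 = 1
u9 = u8 AND u5 AND D = 1 AND 1 AND 0 = 0
u10 = u9 NAND u5 = 0 NAND 1 = 1
u17 = C NAND u10 = 0 NAND 1 = 1

u4 = 1, u5 = 1, u17 = 1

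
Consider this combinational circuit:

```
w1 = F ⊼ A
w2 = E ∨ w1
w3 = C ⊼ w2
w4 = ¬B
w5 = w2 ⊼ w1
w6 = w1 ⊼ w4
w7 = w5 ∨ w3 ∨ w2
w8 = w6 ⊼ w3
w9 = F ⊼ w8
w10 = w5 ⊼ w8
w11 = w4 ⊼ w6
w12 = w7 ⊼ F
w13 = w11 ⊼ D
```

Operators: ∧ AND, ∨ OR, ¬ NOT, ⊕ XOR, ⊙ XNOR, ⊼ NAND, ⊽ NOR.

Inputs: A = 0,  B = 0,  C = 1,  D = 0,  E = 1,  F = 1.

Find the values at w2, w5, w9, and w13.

w2 = 1  w5 = 0  w9 = 0  w13 = 1

w1 = F NAND A = 1 NAND 0 = 1
w2 = E OR w1 = 1 OR 1 = 1
w3 = C NAND w2 = 1 NAND 1 = 0
w4 = NOT B = NOT 0 = 1
w5 = w2 NAND w1 = 1 NAND 1 = 0
w6 = w1 NAND w4 = 1 NAND 1 = 0
w8 = w6 NAND w3 = 0 NAND 0 = 1
w9 = F NAND w8 = 1 NAND 1 = 0
w11 = w4 NAND w6 = 1 NAND 0 = 1
w13 = w11 NAND D = 1 NAND 0 = 1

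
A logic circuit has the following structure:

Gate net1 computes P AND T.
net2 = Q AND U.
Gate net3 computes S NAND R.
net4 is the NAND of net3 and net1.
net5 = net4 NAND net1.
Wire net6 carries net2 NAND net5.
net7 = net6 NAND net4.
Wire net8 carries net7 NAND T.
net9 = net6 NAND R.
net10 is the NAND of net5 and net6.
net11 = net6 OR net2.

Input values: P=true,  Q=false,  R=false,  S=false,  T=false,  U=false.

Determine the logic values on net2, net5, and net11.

net2 = false; net5 = true; net11 = true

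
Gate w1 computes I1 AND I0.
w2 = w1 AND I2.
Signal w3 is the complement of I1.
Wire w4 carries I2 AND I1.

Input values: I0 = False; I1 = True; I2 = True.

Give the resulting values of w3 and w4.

w3 = False, w4 = True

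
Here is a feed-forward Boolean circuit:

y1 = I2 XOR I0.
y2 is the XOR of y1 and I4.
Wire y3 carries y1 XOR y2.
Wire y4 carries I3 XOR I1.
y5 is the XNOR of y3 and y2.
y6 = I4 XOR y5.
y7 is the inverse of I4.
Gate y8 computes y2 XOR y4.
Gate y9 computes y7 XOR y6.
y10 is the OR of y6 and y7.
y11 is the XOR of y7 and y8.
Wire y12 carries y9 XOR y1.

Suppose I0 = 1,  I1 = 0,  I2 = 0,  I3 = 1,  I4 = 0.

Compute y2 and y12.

y1 = I2 XOR I0 = 0 XOR 1 = 1
y2 = y1 XOR I4 = 1 XOR 0 = 1
y3 = y1 XOR y2 = 1 XOR 1 = 0
y5 = y3 XNOR y2 = 0 XNOR 1 = 0
y6 = I4 XOR y5 = 0 XOR 0 = 0
y7 = NOT I4 = NOT 0 = 1
y9 = y7 XOR y6 = 1 XOR 0 = 1
y12 = y9 XOR y1 = 1 XOR 1 = 0

y2 = 1; y12 = 0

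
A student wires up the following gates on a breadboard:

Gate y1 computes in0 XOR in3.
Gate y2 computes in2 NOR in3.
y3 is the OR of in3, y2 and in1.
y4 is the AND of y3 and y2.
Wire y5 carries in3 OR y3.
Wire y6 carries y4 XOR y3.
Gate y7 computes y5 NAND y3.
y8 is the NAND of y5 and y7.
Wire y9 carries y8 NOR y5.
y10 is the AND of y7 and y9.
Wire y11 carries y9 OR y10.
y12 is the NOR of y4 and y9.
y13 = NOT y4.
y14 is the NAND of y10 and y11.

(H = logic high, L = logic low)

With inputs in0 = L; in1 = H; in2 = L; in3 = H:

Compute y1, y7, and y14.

y1 = H; y7 = L; y14 = H

y1 = in0 XOR in3 = L XOR H = H
y2 = in2 NOR in3 = L NOR H = L
y3 = in3 OR y2 OR in1 = H OR L OR H = H
y5 = in3 OR y3 = H OR H = H
y7 = y5 NAND y3 = H NAND H = L
y8 = y5 NAND y7 = H NAND L = H
y9 = y8 NOR y5 = H NOR H = L
y10 = y7 AND y9 = L AND L = L
y11 = y9 OR y10 = L OR L = L
y14 = y10 NAND y11 = L NAND L = H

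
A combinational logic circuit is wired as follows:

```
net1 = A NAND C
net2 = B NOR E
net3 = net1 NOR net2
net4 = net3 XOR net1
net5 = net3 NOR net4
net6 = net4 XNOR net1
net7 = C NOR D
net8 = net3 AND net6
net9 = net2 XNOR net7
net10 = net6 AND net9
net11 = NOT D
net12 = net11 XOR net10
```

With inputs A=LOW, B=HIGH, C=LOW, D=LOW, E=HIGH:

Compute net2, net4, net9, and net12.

net1 = A NAND C = LOW NAND LOW = HIGH
net2 = B NOR E = HIGH NOR HIGH = LOW
net3 = net1 NOR net2 = HIGH NOR LOW = LOW
net4 = net3 XOR net1 = LOW XOR HIGH = HIGH
net6 = net4 XNOR net1 = HIGH XNOR HIGH = HIGH
net7 = C NOR D = LOW NOR LOW = HIGH
net9 = net2 XNOR net7 = LOW XNOR HIGH = LOW
net10 = net6 AND net9 = HIGH AND LOW = LOW
net11 = NOT D = NOT LOW = HIGH
net12 = net11 XOR net10 = HIGH XOR LOW = HIGH

net2 = LOW, net4 = HIGH, net9 = LOW, net12 = HIGH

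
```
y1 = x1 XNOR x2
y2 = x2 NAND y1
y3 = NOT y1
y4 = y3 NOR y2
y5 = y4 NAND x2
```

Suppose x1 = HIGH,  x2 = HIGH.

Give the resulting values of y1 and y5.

y1 = x1 XNOR x2 = HIGH XNOR HIGH = HIGH
y2 = x2 NAND y1 = HIGH NAND HIGH = LOW
y3 = NOT y1 = NOT HIGH = LOW
y4 = y3 NOR y2 = LOW NOR LOW = HIGH
y5 = y4 NAND x2 = HIGH NAND HIGH = LOW

y1 = HIGH  y5 = LOW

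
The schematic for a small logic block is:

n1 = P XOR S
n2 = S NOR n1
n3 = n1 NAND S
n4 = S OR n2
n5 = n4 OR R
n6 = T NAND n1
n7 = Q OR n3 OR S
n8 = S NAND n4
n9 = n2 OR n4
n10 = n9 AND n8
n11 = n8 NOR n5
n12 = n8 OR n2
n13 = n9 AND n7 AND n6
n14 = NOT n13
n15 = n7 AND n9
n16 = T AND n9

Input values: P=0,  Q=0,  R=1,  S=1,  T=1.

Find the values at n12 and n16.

n1 = P XOR S = 0 XOR 1 = 1
n2 = S NOR n1 = 1 NOR 1 = 0
n4 = S OR n2 = 1 OR 0 = 1
n8 = S NAND n4 = 1 NAND 1 = 0
n9 = n2 OR n4 = 0 OR 1 = 1
n12 = n8 OR n2 = 0 OR 0 = 0
n16 = T AND n9 = 1 AND 1 = 1

n12 = 0  n16 = 1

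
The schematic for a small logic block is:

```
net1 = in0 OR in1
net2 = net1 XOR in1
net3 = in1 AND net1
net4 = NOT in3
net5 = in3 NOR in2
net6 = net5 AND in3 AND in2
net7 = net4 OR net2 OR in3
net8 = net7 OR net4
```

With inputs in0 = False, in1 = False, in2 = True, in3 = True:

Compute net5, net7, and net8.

net1 = in0 OR in1 = False OR False = False
net2 = net1 XOR in1 = False XOR False = False
net4 = NOT in3 = NOT True = False
net5 = in3 NOR in2 = True NOR True = False
net7 = net4 OR net2 OR in3 = False OR False OR True = True
net8 = net7 OR net4 = True OR False = True

net5 = False, net7 = True, net8 = True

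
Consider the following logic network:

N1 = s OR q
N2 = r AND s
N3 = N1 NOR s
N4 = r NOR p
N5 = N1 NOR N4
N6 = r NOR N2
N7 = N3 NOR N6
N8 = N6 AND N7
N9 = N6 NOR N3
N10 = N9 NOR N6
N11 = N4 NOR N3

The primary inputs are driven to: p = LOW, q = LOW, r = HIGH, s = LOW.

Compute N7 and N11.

N1 = s OR q = LOW OR LOW = LOW
N2 = r AND s = HIGH AND LOW = LOW
N3 = N1 NOR s = LOW NOR LOW = HIGH
N4 = r NOR p = HIGH NOR LOW = LOW
N6 = r NOR N2 = HIGH NOR LOW = LOW
N7 = N3 NOR N6 = HIGH NOR LOW = LOW
N11 = N4 NOR N3 = LOW NOR HIGH = LOW

N7 = LOW, N11 = LOW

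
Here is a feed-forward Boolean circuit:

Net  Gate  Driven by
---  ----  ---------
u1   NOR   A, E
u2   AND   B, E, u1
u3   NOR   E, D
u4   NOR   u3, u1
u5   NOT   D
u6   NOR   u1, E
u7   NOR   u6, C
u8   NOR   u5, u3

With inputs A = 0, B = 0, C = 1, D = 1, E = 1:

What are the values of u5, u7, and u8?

u1 = A NOR E = 0 NOR 1 = 0
u3 = E NOR D = 1 NOR 1 = 0
u5 = NOT D = NOT 1 = 0
u6 = u1 NOR E = 0 NOR 1 = 0
u7 = u6 NOR C = 0 NOR 1 = 0
u8 = u5 NOR u3 = 0 NOR 0 = 1

u5 = 0  u7 = 0  u8 = 1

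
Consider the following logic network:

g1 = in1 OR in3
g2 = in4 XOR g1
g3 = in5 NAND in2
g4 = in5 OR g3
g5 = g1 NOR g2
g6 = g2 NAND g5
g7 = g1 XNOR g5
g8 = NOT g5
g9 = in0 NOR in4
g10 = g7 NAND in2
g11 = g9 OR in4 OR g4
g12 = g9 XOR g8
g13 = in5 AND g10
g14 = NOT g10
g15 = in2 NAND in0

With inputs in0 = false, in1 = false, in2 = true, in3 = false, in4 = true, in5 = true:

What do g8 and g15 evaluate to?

g1 = in1 OR in3 = false OR false = false
g2 = in4 XOR g1 = true XOR false = true
g5 = g1 NOR g2 = false NOR true = false
g8 = NOT g5 = NOT false = true
g15 = in2 NAND in0 = true NAND false = true

g8 = true  g15 = true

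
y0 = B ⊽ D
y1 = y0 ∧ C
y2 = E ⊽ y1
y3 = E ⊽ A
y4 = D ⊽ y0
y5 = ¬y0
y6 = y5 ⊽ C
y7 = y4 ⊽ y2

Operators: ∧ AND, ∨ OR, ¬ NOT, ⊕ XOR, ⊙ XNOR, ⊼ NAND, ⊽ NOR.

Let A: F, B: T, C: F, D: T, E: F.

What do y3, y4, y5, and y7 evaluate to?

y0 = B NOR D = T NOR T = F
y1 = y0 AND C = F AND F = F
y2 = E NOR y1 = F NOR F = T
y3 = E NOR A = F NOR F = T
y4 = D NOR y0 = T NOR F = F
y5 = NOT y0 = NOT F = T
y7 = y4 NOR y2 = F NOR T = F

y3 = T, y4 = F, y5 = T, y7 = F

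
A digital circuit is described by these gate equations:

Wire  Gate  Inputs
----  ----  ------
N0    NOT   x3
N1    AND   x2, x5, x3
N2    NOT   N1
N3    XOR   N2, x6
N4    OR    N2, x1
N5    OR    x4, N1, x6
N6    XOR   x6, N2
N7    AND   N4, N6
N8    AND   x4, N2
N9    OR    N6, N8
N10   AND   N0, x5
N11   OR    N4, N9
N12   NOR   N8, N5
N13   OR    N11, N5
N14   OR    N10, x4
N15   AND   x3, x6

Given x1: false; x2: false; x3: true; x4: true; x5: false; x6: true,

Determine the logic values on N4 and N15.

N1 = x2 AND x5 AND x3 = false AND false AND true = false
N2 = NOT N1 = NOT false = true
N4 = N2 OR x1 = true OR false = true
N15 = x3 AND x6 = true AND true = true

N4 = true, N15 = true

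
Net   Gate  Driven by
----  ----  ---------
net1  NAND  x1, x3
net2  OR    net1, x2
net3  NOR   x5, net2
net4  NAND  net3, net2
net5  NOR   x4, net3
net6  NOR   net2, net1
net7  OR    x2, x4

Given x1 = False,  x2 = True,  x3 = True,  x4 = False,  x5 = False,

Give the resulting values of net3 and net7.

net1 = x1 NAND x3 = False NAND True = True
net2 = net1 OR x2 = True OR True = True
net3 = x5 NOR net2 = False NOR True = False
net7 = x2 OR x4 = True OR False = True

net3 = False, net7 = True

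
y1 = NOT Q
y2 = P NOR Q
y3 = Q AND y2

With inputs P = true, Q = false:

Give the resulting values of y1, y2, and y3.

y1 = NOT Q = NOT false = true
y2 = P NOR Q = true NOR false = false
y3 = Q AND y2 = false AND false = false

y1 = true, y2 = false, y3 = false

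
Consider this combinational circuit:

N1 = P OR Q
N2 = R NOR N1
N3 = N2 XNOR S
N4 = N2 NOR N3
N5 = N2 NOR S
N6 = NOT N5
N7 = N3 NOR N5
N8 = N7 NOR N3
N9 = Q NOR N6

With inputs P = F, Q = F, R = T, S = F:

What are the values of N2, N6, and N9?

N1 = P OR Q = F OR F = F
N2 = R NOR N1 = T NOR F = F
N5 = N2 NOR S = F NOR F = T
N6 = NOT N5 = NOT T = F
N9 = Q NOR N6 = F NOR F = T

N2 = F; N6 = F; N9 = T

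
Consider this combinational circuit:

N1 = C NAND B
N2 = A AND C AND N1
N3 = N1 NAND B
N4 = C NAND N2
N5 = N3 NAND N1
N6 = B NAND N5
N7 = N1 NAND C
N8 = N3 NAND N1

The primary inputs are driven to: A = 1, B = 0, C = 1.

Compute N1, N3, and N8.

N1 = C NAND B = 1 NAND 0 = 1
N3 = N1 NAND B = 1 NAND 0 = 1
N8 = N3 NAND N1 = 1 NAND 1 = 0

N1 = 1  N3 = 1  N8 = 0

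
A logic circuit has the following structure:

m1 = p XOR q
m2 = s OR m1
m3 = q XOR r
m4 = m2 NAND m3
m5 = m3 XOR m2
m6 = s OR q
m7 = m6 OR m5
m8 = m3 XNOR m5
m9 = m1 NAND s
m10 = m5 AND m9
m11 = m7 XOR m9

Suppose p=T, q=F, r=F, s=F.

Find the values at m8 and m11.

m8 = F  m11 = F

m1 = p XOR q = T XOR F = T
m2 = s OR m1 = F OR T = T
m3 = q XOR r = F XOR F = F
m5 = m3 XOR m2 = F XOR T = T
m6 = s OR q = F OR F = F
m7 = m6 OR m5 = F OR T = T
m8 = m3 XNOR m5 = F XNOR T = F
m9 = m1 NAND s = T NAND F = T
m11 = m7 XOR m9 = T XOR T = F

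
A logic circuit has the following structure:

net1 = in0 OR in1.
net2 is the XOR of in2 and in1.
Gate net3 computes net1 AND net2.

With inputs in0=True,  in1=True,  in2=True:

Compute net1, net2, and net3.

net1 = True, net2 = False, net3 = False

net1 = in0 OR in1 = True OR True = True
net2 = in2 XOR in1 = True XOR True = False
net3 = net1 AND net2 = True AND False = False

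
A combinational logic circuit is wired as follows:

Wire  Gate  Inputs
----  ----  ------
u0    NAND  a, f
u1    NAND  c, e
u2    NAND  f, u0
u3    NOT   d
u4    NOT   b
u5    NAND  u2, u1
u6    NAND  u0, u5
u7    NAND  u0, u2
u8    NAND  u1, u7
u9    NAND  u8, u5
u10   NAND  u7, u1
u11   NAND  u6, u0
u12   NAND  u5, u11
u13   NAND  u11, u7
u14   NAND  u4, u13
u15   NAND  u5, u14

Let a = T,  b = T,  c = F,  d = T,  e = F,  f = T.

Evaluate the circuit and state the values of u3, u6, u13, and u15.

u0 = a NAND f = T NAND T = F
u1 = c NAND e = F NAND F = T
u2 = f NAND u0 = T NAND F = T
u3 = NOT d = NOT T = F
u4 = NOT b = NOT T = F
u5 = u2 NAND u1 = T NAND T = F
u6 = u0 NAND u5 = F NAND F = T
u7 = u0 NAND u2 = F NAND T = T
u11 = u6 NAND u0 = T NAND F = T
u13 = u11 NAND u7 = T NAND T = F
u14 = u4 NAND u13 = F NAND F = T
u15 = u5 NAND u14 = F NAND T = T

u3 = F, u6 = T, u13 = F, u15 = T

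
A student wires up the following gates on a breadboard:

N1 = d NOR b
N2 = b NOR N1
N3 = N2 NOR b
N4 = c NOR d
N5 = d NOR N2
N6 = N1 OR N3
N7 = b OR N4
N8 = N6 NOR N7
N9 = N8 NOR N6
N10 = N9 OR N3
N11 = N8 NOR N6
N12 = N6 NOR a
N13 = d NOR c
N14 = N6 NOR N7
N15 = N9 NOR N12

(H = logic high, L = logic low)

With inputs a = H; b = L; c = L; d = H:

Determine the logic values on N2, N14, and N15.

N1 = d NOR b = H NOR L = L
N2 = b NOR N1 = L NOR L = H
N3 = N2 NOR b = H NOR L = L
N4 = c NOR d = L NOR H = L
N6 = N1 OR N3 = L OR L = L
N7 = b OR N4 = L OR L = L
N8 = N6 NOR N7 = L NOR L = H
N9 = N8 NOR N6 = H NOR L = L
N12 = N6 NOR a = L NOR H = L
N14 = N6 NOR N7 = L NOR L = H
N15 = N9 NOR N12 = L NOR L = H

N2 = H, N14 = H, N15 = H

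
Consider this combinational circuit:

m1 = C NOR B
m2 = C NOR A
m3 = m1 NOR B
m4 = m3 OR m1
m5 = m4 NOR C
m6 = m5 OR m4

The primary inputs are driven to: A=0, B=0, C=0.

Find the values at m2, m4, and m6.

m1 = C NOR B = 0 NOR 0 = 1
m2 = C NOR A = 0 NOR 0 = 1
m3 = m1 NOR B = 1 NOR 0 = 0
m4 = m3 OR m1 = 0 OR 1 = 1
m5 = m4 NOR C = 1 NOR 0 = 0
m6 = m5 OR m4 = 0 OR 1 = 1

m2 = 1  m4 = 1  m6 = 1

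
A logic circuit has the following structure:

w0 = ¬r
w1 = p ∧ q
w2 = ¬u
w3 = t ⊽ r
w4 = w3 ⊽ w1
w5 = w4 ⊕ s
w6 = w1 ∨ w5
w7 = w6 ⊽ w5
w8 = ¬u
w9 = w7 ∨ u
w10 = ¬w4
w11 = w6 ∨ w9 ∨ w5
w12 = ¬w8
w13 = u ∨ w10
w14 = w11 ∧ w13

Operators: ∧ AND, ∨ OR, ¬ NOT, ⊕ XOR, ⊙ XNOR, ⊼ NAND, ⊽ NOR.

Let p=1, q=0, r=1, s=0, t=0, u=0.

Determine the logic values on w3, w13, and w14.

w3 = 0; w13 = 0; w14 = 0

w1 = p AND q = 1 AND 0 = 0
w3 = t NOR r = 0 NOR 1 = 0
w4 = w3 NOR w1 = 0 NOR 0 = 1
w5 = w4 XOR s = 1 XOR 0 = 1
w6 = w1 OR w5 = 0 OR 1 = 1
w7 = w6 NOR w5 = 1 NOR 1 = 0
w9 = w7 OR u = 0 OR 0 = 0
w10 = NOT w4 = NOT 1 = 0
w11 = w6 OR w9 OR w5 = 1 OR 0 OR 1 = 1
w13 = u OR w10 = 0 OR 0 = 0
w14 = w11 AND w13 = 1 AND 0 = 0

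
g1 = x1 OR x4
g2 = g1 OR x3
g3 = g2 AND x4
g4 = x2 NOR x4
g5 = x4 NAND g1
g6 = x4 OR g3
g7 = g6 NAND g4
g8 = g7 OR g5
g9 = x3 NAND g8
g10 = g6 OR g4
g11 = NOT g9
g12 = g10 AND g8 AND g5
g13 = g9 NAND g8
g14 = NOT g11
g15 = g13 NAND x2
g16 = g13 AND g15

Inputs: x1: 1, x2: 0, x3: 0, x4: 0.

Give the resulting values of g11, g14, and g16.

g11 = 0  g14 = 1  g16 = 0

g1 = x1 OR x4 = 1 OR 0 = 1
g2 = g1 OR x3 = 1 OR 0 = 1
g3 = g2 AND x4 = 1 AND 0 = 0
g4 = x2 NOR x4 = 0 NOR 0 = 1
g5 = x4 NAND g1 = 0 NAND 1 = 1
g6 = x4 OR g3 = 0 OR 0 = 0
g7 = g6 NAND g4 = 0 NAND 1 = 1
g8 = g7 OR g5 = 1 OR 1 = 1
g9 = x3 NAND g8 = 0 NAND 1 = 1
g11 = NOT g9 = NOT 1 = 0
g13 = g9 NAND g8 = 1 NAND 1 = 0
g14 = NOT g11 = NOT 0 = 1
g15 = g13 NAND x2 = 0 NAND 0 = 1
g16 = g13 AND g15 = 0 AND 1 = 0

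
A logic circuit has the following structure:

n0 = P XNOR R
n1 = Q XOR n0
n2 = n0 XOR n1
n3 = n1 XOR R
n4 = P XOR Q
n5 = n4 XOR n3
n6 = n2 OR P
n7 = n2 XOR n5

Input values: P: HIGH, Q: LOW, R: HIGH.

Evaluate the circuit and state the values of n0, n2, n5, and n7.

n0 = P XNOR R = HIGH XNOR HIGH = HIGH
n1 = Q XOR n0 = LOW XOR HIGH = HIGH
n2 = n0 XOR n1 = HIGH XOR HIGH = LOW
n3 = n1 XOR R = HIGH XOR HIGH = LOW
n4 = P XOR Q = HIGH XOR LOW = HIGH
n5 = n4 XOR n3 = HIGH XOR LOW = HIGH
n7 = n2 XOR n5 = LOW XOR HIGH = HIGH

n0 = HIGH; n2 = LOW; n5 = HIGH; n7 = HIGH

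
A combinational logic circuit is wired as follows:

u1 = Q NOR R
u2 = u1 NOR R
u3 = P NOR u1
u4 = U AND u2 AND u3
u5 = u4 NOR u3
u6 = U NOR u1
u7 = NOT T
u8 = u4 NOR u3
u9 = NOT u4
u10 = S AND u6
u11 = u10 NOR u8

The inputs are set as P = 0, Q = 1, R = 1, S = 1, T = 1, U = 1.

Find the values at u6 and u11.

u6 = 0, u11 = 1

u1 = Q NOR R = 1 NOR 1 = 0
u2 = u1 NOR R = 0 NOR 1 = 0
u3 = P NOR u1 = 0 NOR 0 = 1
u4 = U AND u2 AND u3 = 1 AND 0 AND 1 = 0
u6 = U NOR u1 = 1 NOR 0 = 0
u8 = u4 NOR u3 = 0 NOR 1 = 0
u10 = S AND u6 = 1 AND 0 = 0
u11 = u10 NOR u8 = 0 NOR 0 = 1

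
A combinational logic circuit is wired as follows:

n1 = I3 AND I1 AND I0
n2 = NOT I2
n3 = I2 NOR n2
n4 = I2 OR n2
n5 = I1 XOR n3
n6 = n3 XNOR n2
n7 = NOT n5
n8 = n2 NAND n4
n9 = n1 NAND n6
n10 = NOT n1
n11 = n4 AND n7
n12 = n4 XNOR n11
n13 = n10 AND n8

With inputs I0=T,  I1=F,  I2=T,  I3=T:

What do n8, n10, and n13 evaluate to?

n1 = I3 AND I1 AND I0 = T AND F AND T = F
n2 = NOT I2 = NOT T = F
n4 = I2 OR n2 = T OR F = T
n8 = n2 NAND n4 = F NAND T = T
n10 = NOT n1 = NOT F = T
n13 = n10 AND n8 = T AND T = T

n8 = T, n10 = T, n13 = T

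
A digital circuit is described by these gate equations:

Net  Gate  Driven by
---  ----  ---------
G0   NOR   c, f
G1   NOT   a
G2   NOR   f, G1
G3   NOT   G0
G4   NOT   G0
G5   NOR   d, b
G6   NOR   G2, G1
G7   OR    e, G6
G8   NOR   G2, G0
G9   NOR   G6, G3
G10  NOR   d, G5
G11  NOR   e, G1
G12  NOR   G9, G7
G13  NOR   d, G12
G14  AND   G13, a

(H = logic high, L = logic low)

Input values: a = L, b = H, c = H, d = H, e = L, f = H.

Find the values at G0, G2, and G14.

G0 = L, G2 = L, G14 = L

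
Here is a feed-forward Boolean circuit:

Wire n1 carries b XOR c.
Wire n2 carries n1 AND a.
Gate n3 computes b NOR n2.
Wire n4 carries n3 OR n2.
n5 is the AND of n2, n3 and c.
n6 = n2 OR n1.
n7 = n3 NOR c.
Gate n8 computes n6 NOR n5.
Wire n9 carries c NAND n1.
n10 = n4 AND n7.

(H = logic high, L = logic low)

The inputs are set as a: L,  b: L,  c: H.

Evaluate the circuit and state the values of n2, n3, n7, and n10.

n1 = b XOR c = L XOR H = H
n2 = n1 AND a = H AND L = L
n3 = b NOR n2 = L NOR L = H
n4 = n3 OR n2 = H OR L = H
n7 = n3 NOR c = H NOR H = L
n10 = n4 AND n7 = H AND L = L

n2 = L, n3 = H, n7 = L, n10 = L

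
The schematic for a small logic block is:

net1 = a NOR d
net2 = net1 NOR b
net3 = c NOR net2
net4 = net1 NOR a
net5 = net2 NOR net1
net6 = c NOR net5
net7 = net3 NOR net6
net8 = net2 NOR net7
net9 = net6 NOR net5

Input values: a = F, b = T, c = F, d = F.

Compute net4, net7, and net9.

net4 = F, net7 = F, net9 = F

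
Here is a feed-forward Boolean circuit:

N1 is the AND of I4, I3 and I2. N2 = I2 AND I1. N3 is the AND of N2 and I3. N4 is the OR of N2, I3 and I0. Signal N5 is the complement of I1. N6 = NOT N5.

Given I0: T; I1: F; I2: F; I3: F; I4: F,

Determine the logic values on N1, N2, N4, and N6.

N1 = I4 AND I3 AND I2 = F AND F AND F = F
N2 = I2 AND I1 = F AND F = F
N4 = N2 OR I3 OR I0 = F OR F OR T = T
N5 = NOT I1 = NOT F = T
N6 = NOT N5 = NOT T = F

N1 = F  N2 = F  N4 = T  N6 = F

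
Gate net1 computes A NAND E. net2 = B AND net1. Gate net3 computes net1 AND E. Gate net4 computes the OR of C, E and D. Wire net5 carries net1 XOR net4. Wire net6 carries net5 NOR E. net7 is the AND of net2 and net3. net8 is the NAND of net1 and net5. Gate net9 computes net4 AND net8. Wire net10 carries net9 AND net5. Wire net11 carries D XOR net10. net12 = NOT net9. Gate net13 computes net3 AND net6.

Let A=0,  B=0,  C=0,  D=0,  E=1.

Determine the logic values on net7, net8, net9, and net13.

net7 = 0; net8 = 1; net9 = 1; net13 = 0

net1 = A NAND E = 0 NAND 1 = 1
net2 = B AND net1 = 0 AND 1 = 0
net3 = net1 AND E = 1 AND 1 = 1
net4 = C OR E OR D = 0 OR 1 OR 0 = 1
net5 = net1 XOR net4 = 1 XOR 1 = 0
net6 = net5 NOR E = 0 NOR 1 = 0
net7 = net2 AND net3 = 0 AND 1 = 0
net8 = net1 NAND net5 = 1 NAND 0 = 1
net9 = net4 AND net8 = 1 AND 1 = 1
net13 = net3 AND net6 = 1 AND 0 = 0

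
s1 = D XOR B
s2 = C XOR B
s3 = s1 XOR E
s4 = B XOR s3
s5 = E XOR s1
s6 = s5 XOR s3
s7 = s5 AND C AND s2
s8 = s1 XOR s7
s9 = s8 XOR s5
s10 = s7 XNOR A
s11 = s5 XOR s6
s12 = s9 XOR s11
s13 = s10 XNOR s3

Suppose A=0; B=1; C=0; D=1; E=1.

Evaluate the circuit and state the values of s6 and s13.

s6 = 0, s13 = 1

s1 = D XOR B = 1 XOR 1 = 0
s2 = C XOR B = 0 XOR 1 = 1
s3 = s1 XOR E = 0 XOR 1 = 1
s5 = E XOR s1 = 1 XOR 0 = 1
s6 = s5 XOR s3 = 1 XOR 1 = 0
s7 = s5 AND C AND s2 = 1 AND 0 AND 1 = 0
s10 = s7 XNOR A = 0 XNOR 0 = 1
s13 = s10 XNOR s3 = 1 XNOR 1 = 1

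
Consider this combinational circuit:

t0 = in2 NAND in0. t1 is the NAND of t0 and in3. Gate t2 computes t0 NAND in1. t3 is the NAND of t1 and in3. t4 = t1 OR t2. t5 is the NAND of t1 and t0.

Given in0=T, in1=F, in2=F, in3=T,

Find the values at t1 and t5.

t0 = in2 NAND in0 = F NAND T = T
t1 = t0 NAND in3 = T NAND T = F
t5 = t1 NAND t0 = F NAND T = T

t1 = F, t5 = T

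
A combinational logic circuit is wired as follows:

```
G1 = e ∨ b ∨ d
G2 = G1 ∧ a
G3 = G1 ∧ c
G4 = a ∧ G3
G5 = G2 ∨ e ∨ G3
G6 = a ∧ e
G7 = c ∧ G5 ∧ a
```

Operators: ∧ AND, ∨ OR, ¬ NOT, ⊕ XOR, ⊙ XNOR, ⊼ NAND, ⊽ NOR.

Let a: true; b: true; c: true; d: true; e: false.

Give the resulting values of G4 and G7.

G1 = e OR b OR d = false OR true OR true = true
G2 = G1 AND a = true AND true = true
G3 = G1 AND c = true AND true = true
G4 = a AND G3 = true AND true = true
G5 = G2 OR e OR G3 = true OR false OR true = true
G7 = c AND G5 AND a = true AND true AND true = true

G4 = true  G7 = true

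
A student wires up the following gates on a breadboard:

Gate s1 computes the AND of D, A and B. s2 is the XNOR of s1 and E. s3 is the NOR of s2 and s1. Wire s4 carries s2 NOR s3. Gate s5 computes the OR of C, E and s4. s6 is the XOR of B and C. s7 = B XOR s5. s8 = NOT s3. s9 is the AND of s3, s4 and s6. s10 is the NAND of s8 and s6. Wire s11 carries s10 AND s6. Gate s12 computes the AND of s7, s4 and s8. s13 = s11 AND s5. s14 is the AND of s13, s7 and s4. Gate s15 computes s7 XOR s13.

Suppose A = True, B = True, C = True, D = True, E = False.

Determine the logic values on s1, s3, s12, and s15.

s1 = True, s3 = False, s12 = False, s15 = False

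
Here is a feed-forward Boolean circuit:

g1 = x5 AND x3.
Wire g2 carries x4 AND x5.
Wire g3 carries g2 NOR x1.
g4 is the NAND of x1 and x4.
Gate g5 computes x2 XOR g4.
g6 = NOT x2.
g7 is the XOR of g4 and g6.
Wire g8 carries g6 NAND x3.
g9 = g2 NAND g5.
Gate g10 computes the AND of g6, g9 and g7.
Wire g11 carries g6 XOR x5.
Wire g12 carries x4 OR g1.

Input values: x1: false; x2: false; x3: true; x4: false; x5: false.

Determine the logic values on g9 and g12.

g1 = x5 AND x3 = false AND true = false
g2 = x4 AND x5 = false AND false = false
g4 = x1 NAND x4 = false NAND false = true
g5 = x2 XOR g4 = false XOR true = true
g9 = g2 NAND g5 = false NAND true = true
g12 = x4 OR g1 = false OR false = false

g9 = true; g12 = false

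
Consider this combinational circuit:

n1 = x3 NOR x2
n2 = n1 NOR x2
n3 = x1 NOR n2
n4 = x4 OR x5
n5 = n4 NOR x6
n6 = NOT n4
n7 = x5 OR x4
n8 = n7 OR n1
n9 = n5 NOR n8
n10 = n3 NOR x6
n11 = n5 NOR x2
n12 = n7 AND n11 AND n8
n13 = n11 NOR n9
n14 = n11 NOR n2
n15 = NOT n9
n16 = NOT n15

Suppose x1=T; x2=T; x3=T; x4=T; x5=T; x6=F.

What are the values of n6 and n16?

n1 = x3 NOR x2 = T NOR T = F
n4 = x4 OR x5 = T OR T = T
n5 = n4 NOR x6 = T NOR F = F
n6 = NOT n4 = NOT T = F
n7 = x5 OR x4 = T OR T = T
n8 = n7 OR n1 = T OR F = T
n9 = n5 NOR n8 = F NOR T = F
n15 = NOT n9 = NOT F = T
n16 = NOT n15 = NOT T = F

n6 = F; n16 = F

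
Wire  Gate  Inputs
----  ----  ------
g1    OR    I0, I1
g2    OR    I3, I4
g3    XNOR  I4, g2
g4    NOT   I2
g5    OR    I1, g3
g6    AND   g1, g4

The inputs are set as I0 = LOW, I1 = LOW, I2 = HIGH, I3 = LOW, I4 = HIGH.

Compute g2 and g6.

g1 = I0 OR I1 = LOW OR LOW = LOW
g2 = I3 OR I4 = LOW OR HIGH = HIGH
g4 = NOT I2 = NOT HIGH = LOW
g6 = g1 AND g4 = LOW AND LOW = LOW

g2 = HIGH, g6 = LOW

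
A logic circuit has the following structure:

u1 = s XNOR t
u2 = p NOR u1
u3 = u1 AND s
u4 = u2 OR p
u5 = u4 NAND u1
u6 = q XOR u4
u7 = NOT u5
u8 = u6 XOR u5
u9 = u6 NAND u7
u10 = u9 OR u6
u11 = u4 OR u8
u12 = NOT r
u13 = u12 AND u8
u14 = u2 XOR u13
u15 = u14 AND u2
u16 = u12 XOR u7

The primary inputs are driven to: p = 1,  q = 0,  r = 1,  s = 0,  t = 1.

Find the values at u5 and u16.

u5 = 1, u16 = 0

u1 = s XNOR t = 0 XNOR 1 = 0
u2 = p NOR u1 = 1 NOR 0 = 0
u4 = u2 OR p = 0 OR 1 = 1
u5 = u4 NAND u1 = 1 NAND 0 = 1
u7 = NOT u5 = NOT 1 = 0
u12 = NOT r = NOT 1 = 0
u16 = u12 XOR u7 = 0 XOR 0 = 0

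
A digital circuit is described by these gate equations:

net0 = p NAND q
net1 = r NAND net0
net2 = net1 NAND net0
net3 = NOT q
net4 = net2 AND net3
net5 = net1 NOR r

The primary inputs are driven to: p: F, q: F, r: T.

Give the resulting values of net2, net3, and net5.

net0 = p NAND q = F NAND F = T
net1 = r NAND net0 = T NAND T = F
net2 = net1 NAND net0 = F NAND T = T
net3 = NOT q = NOT F = T
net5 = net1 NOR r = F NOR T = F

net2 = T, net3 = T, net5 = F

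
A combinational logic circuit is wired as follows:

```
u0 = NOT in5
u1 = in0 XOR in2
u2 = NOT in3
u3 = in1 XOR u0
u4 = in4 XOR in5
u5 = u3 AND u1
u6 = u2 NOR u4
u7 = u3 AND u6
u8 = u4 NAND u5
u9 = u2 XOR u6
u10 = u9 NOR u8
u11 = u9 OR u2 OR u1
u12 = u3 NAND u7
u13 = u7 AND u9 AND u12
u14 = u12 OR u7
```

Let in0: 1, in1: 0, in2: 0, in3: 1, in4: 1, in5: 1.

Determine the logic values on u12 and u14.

u0 = NOT in5 = NOT 1 = 0
u2 = NOT in3 = NOT 1 = 0
u3 = in1 XOR u0 = 0 XOR 0 = 0
u4 = in4 XOR in5 = 1 XOR 1 = 0
u6 = u2 NOR u4 = 0 NOR 0 = 1
u7 = u3 AND u6 = 0 AND 1 = 0
u12 = u3 NAND u7 = 0 NAND 0 = 1
u14 = u12 OR u7 = 1 OR 0 = 1

u12 = 1, u14 = 1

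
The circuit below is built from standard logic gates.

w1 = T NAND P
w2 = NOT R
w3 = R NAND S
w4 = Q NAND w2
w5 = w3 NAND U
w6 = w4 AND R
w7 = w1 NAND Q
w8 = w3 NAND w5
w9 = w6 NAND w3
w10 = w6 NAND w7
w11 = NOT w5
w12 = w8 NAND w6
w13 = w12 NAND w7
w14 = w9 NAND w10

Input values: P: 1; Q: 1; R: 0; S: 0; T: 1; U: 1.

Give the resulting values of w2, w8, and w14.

w1 = T NAND P = 1 NAND 1 = 0
w2 = NOT R = NOT 0 = 1
w3 = R NAND S = 0 NAND 0 = 1
w4 = Q NAND w2 = 1 NAND 1 = 0
w5 = w3 NAND U = 1 NAND 1 = 0
w6 = w4 AND R = 0 AND 0 = 0
w7 = w1 NAND Q = 0 NAND 1 = 1
w8 = w3 NAND w5 = 1 NAND 0 = 1
w9 = w6 NAND w3 = 0 NAND 1 = 1
w10 = w6 NAND w7 = 0 NAND 1 = 1
w14 = w9 NAND w10 = 1 NAND 1 = 0

w2 = 1, w8 = 1, w14 = 0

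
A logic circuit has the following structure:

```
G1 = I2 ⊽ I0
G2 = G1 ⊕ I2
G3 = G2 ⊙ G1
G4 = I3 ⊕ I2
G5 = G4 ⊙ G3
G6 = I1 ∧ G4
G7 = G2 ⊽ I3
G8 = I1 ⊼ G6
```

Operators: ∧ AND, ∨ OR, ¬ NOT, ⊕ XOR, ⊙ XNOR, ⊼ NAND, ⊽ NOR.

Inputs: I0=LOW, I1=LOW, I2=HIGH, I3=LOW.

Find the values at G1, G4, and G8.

G1 = LOW, G4 = HIGH, G8 = HIGH

G1 = I2 NOR I0 = HIGH NOR LOW = LOW
G4 = I3 XOR I2 = LOW XOR HIGH = HIGH
G6 = I1 AND G4 = LOW AND HIGH = LOW
G8 = I1 NAND G6 = LOW NAND LOW = HIGH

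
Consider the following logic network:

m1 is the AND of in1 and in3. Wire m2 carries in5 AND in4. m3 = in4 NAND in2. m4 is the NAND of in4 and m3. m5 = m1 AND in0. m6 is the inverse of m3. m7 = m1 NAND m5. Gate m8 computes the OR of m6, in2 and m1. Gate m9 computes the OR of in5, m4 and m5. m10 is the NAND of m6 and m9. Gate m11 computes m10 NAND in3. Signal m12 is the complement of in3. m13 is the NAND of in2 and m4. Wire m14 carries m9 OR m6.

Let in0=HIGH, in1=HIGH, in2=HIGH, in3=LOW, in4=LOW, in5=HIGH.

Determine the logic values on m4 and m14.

m4 = HIGH; m14 = HIGH

m1 = in1 AND in3 = HIGH AND LOW = LOW
m3 = in4 NAND in2 = LOW NAND HIGH = HIGH
m4 = in4 NAND m3 = LOW NAND HIGH = HIGH
m5 = m1 AND in0 = LOW AND HIGH = LOW
m6 = NOT m3 = NOT HIGH = LOW
m9 = in5 OR m4 OR m5 = HIGH OR HIGH OR LOW = HIGH
m14 = m9 OR m6 = HIGH OR LOW = HIGH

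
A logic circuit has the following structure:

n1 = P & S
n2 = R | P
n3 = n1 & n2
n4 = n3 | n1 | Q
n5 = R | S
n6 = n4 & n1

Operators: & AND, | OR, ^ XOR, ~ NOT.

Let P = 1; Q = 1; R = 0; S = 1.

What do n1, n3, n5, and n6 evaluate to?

n1 = P AND S = 1 AND 1 = 1
n2 = R OR P = 0 OR 1 = 1
n3 = n1 AND n2 = 1 AND 1 = 1
n4 = n3 OR n1 OR Q = 1 OR 1 OR 1 = 1
n5 = R OR S = 0 OR 1 = 1
n6 = n4 AND n1 = 1 AND 1 = 1

n1 = 1, n3 = 1, n5 = 1, n6 = 1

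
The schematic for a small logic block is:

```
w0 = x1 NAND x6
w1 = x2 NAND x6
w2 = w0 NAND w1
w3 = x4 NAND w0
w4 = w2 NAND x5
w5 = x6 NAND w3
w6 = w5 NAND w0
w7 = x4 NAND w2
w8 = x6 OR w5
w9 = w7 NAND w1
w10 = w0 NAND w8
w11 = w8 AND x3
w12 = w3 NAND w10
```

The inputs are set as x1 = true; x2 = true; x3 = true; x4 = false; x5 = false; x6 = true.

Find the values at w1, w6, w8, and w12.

w0 = x1 NAND x6 = true NAND true = false
w1 = x2 NAND x6 = true NAND true = false
w3 = x4 NAND w0 = false NAND false = true
w5 = x6 NAND w3 = true NAND true = false
w6 = w5 NAND w0 = false NAND false = true
w8 = x6 OR w5 = true OR false = true
w10 = w0 NAND w8 = false NAND true = true
w12 = w3 NAND w10 = true NAND true = false

w1 = false, w6 = true, w8 = true, w12 = false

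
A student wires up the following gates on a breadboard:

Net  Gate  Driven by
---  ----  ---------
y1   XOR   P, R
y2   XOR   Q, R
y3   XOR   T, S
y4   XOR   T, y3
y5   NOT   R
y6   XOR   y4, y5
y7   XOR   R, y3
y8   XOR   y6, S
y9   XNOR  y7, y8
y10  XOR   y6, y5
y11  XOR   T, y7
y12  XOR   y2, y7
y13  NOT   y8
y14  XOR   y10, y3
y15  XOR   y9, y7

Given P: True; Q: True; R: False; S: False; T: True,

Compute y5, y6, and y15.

y5 = True  y6 = True  y15 = False

y3 = T XOR S = True XOR False = True
y4 = T XOR y3 = True XOR True = False
y5 = NOT R = NOT False = True
y6 = y4 XOR y5 = False XOR True = True
y7 = R XOR y3 = False XOR True = True
y8 = y6 XOR S = True XOR False = True
y9 = y7 XNOR y8 = True XNOR True = True
y15 = y9 XOR y7 = True XOR True = False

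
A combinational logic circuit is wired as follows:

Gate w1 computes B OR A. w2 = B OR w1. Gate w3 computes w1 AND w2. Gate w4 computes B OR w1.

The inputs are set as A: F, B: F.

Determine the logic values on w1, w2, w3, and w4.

w1 = F, w2 = F, w3 = F, w4 = F

w1 = B OR A = F OR F = F
w2 = B OR w1 = F OR F = F
w3 = w1 AND w2 = F AND F = F
w4 = B OR w1 = F OR F = F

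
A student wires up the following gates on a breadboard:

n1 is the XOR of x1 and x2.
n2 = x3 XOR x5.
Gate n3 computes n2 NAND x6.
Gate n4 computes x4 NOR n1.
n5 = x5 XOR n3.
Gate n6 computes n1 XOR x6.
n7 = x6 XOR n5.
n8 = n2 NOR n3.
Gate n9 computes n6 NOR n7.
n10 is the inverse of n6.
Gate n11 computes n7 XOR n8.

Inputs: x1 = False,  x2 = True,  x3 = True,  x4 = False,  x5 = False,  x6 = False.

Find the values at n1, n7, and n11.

n1 = True, n7 = True, n11 = True

n1 = x1 XOR x2 = False XOR True = True
n2 = x3 XOR x5 = True XOR False = True
n3 = n2 NAND x6 = True NAND False = True
n5 = x5 XOR n3 = False XOR True = True
n7 = x6 XOR n5 = False XOR True = True
n8 = n2 NOR n3 = True NOR True = False
n11 = n7 XOR n8 = True XOR False = True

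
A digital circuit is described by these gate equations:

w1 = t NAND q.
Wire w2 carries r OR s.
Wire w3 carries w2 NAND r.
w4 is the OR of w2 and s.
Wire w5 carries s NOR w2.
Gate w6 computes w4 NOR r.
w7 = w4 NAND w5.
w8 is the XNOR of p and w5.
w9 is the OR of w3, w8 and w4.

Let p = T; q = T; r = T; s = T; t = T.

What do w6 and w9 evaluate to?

w6 = F; w9 = T

w2 = r OR s = T OR T = T
w3 = w2 NAND r = T NAND T = F
w4 = w2 OR s = T OR T = T
w5 = s NOR w2 = T NOR T = F
w6 = w4 NOR r = T NOR T = F
w8 = p XNOR w5 = T XNOR F = F
w9 = w3 OR w8 OR w4 = F OR F OR T = T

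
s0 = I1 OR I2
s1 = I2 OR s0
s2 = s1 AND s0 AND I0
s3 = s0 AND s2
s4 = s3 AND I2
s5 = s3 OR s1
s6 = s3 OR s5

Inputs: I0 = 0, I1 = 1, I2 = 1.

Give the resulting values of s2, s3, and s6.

s0 = I1 OR I2 = 1 OR 1 = 1
s1 = I2 OR s0 = 1 OR 1 = 1
s2 = s1 AND s0 AND I0 = 1 AND 1 AND 0 = 0
s3 = s0 AND s2 = 1 AND 0 = 0
s5 = s3 OR s1 = 0 OR 1 = 1
s6 = s3 OR s5 = 0 OR 1 = 1

s2 = 0, s3 = 0, s6 = 1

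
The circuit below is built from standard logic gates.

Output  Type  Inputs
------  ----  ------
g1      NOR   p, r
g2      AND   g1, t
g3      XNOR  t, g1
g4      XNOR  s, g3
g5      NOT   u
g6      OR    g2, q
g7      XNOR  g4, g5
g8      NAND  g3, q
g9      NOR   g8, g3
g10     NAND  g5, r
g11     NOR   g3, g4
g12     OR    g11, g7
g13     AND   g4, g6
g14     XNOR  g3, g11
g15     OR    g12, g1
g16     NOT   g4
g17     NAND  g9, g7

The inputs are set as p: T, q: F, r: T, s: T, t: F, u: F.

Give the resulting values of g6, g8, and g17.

g6 = F  g8 = T  g17 = T

g1 = p NOR r = T NOR T = F
g2 = g1 AND t = F AND F = F
g3 = t XNOR g1 = F XNOR F = T
g4 = s XNOR g3 = T XNOR T = T
g5 = NOT u = NOT F = T
g6 = g2 OR q = F OR F = F
g7 = g4 XNOR g5 = T XNOR T = T
g8 = g3 NAND q = T NAND F = T
g9 = g8 NOR g3 = T NOR T = F
g17 = g9 NAND g7 = F NAND T = T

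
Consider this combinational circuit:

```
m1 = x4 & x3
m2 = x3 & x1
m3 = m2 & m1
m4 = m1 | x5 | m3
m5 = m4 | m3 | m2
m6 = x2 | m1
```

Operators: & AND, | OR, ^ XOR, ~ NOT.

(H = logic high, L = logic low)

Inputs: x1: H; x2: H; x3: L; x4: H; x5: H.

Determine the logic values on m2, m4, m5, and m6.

m2 = L, m4 = H, m5 = H, m6 = H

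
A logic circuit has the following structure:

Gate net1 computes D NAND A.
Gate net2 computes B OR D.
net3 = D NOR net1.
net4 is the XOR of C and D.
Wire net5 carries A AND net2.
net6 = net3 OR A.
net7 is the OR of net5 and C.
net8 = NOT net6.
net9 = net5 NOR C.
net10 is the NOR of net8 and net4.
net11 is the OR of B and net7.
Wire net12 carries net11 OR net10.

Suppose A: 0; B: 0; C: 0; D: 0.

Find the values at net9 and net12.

net9 = 1, net12 = 0

net1 = D NAND A = 0 NAND 0 = 1
net2 = B OR D = 0 OR 0 = 0
net3 = D NOR net1 = 0 NOR 1 = 0
net4 = C XOR D = 0 XOR 0 = 0
net5 = A AND net2 = 0 AND 0 = 0
net6 = net3 OR A = 0 OR 0 = 0
net7 = net5 OR C = 0 OR 0 = 0
net8 = NOT net6 = NOT 0 = 1
net9 = net5 NOR C = 0 NOR 0 = 1
net10 = net8 NOR net4 = 1 NOR 0 = 0
net11 = B OR net7 = 0 OR 0 = 0
net12 = net11 OR net10 = 0 OR 0 = 0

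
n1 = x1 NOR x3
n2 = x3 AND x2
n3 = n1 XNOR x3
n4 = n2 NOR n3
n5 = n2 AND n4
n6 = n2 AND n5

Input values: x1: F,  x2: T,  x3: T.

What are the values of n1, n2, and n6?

n1 = F  n2 = T  n6 = F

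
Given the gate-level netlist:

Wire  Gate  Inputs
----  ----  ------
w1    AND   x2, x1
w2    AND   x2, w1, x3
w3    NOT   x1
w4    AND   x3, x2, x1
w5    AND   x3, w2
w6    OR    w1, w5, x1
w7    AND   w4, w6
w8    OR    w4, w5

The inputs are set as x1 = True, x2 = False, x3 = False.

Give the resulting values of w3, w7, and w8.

w3 = False  w7 = False  w8 = False

w1 = x2 AND x1 = False AND True = False
w2 = x2 AND w1 AND x3 = False AND False AND False = False
w3 = NOT x1 = NOT True = False
w4 = x3 AND x2 AND x1 = False AND False AND True = False
w5 = x3 AND w2 = False AND False = False
w6 = w1 OR w5 OR x1 = False OR False OR True = True
w7 = w4 AND w6 = False AND True = False
w8 = w4 OR w5 = False OR False = False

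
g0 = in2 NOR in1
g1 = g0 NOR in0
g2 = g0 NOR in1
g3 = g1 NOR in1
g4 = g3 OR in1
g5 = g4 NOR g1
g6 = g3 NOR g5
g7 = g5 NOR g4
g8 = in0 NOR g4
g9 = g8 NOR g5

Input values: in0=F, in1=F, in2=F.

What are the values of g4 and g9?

g0 = in2 NOR in1 = F NOR F = T
g1 = g0 NOR in0 = T NOR F = F
g3 = g1 NOR in1 = F NOR F = T
g4 = g3 OR in1 = T OR F = T
g5 = g4 NOR g1 = T NOR F = F
g8 = in0 NOR g4 = F NOR T = F
g9 = g8 NOR g5 = F NOR F = T

g4 = T; g9 = T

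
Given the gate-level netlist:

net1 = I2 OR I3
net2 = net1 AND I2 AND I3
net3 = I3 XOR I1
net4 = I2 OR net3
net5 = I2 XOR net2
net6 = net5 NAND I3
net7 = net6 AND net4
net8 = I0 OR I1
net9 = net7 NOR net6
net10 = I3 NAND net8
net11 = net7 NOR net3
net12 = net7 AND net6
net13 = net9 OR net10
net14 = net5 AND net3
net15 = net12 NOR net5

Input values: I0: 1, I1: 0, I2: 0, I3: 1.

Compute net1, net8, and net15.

net1 = 1  net8 = 1  net15 = 0

net1 = I2 OR I3 = 0 OR 1 = 1
net2 = net1 AND I2 AND I3 = 1 AND 0 AND 1 = 0
net3 = I3 XOR I1 = 1 XOR 0 = 1
net4 = I2 OR net3 = 0 OR 1 = 1
net5 = I2 XOR net2 = 0 XOR 0 = 0
net6 = net5 NAND I3 = 0 NAND 1 = 1
net7 = net6 AND net4 = 1 AND 1 = 1
net8 = I0 OR I1 = 1 OR 0 = 1
net12 = net7 AND net6 = 1 AND 1 = 1
net15 = net12 NOR net5 = 1 NOR 0 = 0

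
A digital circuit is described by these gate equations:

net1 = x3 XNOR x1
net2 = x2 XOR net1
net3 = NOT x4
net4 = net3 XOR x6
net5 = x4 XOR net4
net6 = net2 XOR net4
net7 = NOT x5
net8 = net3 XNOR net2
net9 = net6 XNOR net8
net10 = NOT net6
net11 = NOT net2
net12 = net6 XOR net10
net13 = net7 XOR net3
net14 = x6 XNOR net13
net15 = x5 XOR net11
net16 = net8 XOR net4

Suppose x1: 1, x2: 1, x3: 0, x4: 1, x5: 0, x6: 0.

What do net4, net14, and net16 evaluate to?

net4 = 0, net14 = 0, net16 = 0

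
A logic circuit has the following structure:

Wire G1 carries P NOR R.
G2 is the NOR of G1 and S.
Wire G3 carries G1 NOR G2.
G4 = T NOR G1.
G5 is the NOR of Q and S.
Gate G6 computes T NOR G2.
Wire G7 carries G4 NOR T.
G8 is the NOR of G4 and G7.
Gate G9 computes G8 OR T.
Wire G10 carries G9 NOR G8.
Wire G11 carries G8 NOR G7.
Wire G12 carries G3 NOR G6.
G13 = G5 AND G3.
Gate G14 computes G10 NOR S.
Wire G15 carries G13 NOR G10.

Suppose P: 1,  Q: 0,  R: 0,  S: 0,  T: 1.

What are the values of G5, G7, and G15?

G5 = 1; G7 = 0; G15 = 1

G1 = P NOR R = 1 NOR 0 = 0
G2 = G1 NOR S = 0 NOR 0 = 1
G3 = G1 NOR G2 = 0 NOR 1 = 0
G4 = T NOR G1 = 1 NOR 0 = 0
G5 = Q NOR S = 0 NOR 0 = 1
G7 = G4 NOR T = 0 NOR 1 = 0
G8 = G4 NOR G7 = 0 NOR 0 = 1
G9 = G8 OR T = 1 OR 1 = 1
G10 = G9 NOR G8 = 1 NOR 1 = 0
G13 = G5 AND G3 = 1 AND 0 = 0
G15 = G13 NOR G10 = 0 NOR 0 = 1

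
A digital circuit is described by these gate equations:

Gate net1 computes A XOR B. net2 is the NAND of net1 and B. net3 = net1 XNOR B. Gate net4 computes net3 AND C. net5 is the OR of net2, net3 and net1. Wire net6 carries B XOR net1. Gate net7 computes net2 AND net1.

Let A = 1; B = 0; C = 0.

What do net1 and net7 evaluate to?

net1 = 1, net7 = 1

net1 = A XOR B = 1 XOR 0 = 1
net2 = net1 NAND B = 1 NAND 0 = 1
net7 = net2 AND net1 = 1 AND 1 = 1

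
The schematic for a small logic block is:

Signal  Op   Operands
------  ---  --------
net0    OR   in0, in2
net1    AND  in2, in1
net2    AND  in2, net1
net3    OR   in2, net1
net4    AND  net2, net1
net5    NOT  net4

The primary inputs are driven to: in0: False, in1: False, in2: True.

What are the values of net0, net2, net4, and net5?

net0 = True  net2 = False  net4 = False  net5 = True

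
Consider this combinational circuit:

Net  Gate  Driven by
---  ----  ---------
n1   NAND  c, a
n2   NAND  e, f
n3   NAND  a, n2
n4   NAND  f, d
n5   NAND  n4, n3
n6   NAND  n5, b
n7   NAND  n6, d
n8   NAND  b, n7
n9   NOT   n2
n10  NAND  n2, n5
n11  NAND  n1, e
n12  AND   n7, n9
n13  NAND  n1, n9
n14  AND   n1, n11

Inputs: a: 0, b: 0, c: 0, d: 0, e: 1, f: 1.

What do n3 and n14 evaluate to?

n3 = 1; n14 = 0

n1 = c NAND a = 0 NAND 0 = 1
n2 = e NAND f = 1 NAND 1 = 0
n3 = a NAND n2 = 0 NAND 0 = 1
n11 = n1 NAND e = 1 NAND 1 = 0
n14 = n1 AND n11 = 1 AND 0 = 0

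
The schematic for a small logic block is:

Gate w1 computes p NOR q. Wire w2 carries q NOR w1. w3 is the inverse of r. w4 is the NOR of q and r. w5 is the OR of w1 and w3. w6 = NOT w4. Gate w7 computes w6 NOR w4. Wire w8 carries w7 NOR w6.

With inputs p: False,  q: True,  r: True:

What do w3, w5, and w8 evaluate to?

w3 = False, w5 = False, w8 = False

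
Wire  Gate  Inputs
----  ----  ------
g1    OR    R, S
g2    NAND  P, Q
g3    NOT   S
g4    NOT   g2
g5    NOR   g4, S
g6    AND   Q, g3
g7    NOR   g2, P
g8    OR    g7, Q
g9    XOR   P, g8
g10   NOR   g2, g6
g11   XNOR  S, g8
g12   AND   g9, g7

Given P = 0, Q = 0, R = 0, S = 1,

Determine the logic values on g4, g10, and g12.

g4 = 0, g10 = 0, g12 = 0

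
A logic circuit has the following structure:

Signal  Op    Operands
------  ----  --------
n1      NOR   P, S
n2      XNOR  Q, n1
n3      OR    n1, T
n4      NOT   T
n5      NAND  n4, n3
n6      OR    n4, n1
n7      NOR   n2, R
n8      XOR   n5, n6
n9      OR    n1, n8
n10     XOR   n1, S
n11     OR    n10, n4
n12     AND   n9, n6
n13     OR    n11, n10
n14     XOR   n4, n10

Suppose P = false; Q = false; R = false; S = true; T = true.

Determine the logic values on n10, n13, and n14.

n1 = P NOR S = false NOR true = false
n4 = NOT T = NOT true = false
n10 = n1 XOR S = false XOR true = true
n11 = n10 OR n4 = true OR false = true
n13 = n11 OR n10 = true OR true = true
n14 = n4 XOR n10 = false XOR true = true

n10 = true, n13 = true, n14 = true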